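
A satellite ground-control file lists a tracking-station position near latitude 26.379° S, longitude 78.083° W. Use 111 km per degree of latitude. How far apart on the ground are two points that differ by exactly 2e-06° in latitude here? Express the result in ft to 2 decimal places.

2e-06° × 111000 m/° = 0.222 m.
In feet: 0.222 m ÷ 0.3048 ≈ 0.72835 ft.

0.73 ft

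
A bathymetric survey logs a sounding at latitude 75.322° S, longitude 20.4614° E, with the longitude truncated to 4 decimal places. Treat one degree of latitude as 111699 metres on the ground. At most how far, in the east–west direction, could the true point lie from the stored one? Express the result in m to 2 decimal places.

2.83 m

Truncating at 4 decimal places can drop up to a full unit in the last place, so the longitude may be off by as much as 0.0001°.
One degree of longitude at 75.322° is 111699 × cos 75.322° ≈ 111699 × 0.2534 = 28303 m.
East–west error: 0.0001° × 28303 m/° ≈ 2.8303 m.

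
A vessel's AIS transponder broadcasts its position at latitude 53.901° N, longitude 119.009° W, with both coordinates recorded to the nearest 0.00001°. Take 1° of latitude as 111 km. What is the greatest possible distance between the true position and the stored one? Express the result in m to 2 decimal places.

0.64 m

Rounding to 5 decimal places leaves each coordinate within ±5e-06° of the true value.
North–south component: 5e-06° × 111000 = 0.555 m.
Longitude error → 5e-06 × 111000 × cos 53.901° = 5e-06 × 111000 × 0.5892 ≈ 0.326996 m.
Worst case both components are at the extreme and orthogonal: √(0.555² + 0.326996²) ≈ 0.644167 m.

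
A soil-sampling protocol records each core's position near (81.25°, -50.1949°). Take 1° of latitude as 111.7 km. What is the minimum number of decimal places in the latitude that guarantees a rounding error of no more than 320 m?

One degree of latitude covers 111700 m.
With N decimal places the half-ulp bound is 0.5·10⁻ᴺ°, or 0.5·10⁻ᴺ × 111700 m on the ground.
Setting 55850 × 10⁻ᴺ ≤ 320 gives 10ᴺ ≥ 174.5, i.e. N ≥ 2.24.
At 2 places the error can reach 558 m, but 3 places keeps it to 55.9 m.

3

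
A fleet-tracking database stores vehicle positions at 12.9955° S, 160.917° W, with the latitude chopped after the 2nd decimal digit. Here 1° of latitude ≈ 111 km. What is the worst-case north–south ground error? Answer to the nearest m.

Truncating at 2 decimal places can drop up to a full unit in the last place, so the latitude may be off by as much as 0.01°.
North–south distance: 0.01° × 111000 m/° = 1110 m.

1110 m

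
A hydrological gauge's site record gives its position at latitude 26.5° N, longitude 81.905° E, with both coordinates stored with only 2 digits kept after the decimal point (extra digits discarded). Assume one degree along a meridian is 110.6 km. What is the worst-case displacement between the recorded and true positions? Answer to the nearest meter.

1484 meters

Truncating at 2 decimal places can drop up to a full unit in the last place, so each coordinate may be off by as much as 0.01°.
North–south component: 0.01° × 110600 = 1106 m.
Longitude error → 0.01 × 110600 × cos 26.5° = 0.01 × 110600 × 0.8949 ≈ 989.797 m.
Combining orthogonally: (1106² + 989.797²)^½ ≈ 1484.23 m.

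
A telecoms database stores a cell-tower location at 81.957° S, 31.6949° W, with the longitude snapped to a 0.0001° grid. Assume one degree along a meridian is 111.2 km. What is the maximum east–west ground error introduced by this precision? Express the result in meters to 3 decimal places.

0.778 meters

With a 0.0001° grid the true value lies within half a step, ±0.0001°/2 = ±5e-05°, of the stored one.
At latitude 81.957° a degree of longitude spans 111200 m × cos 81.957° = 111200 × 0.1399 ≈ 15558.7 m.
So at most 5e-05° × 15558.7 ≈ 0.777934 m east–west.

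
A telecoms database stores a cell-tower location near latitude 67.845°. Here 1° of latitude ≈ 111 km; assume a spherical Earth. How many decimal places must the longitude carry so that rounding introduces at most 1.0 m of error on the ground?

5

At 67.845° one degree of longitude covers 111000 × cos 67.845° ≈ 111000 × 0.3771 ≈ 41859.6 m.
Rounding to N decimal places gives at most 0.5 × 10⁻ᴺ degrees of error, i.e. 0.5 × 10⁻ᴺ × 41859.6 m.
Need 0.5 × 41859.6 × 10⁻ᴺ ≤ 1.0 → 10⁻ᴺ ≤ 4.778e-05, so N ≥ 4.32.
So 5 decimal places suffice (0.209 m); 4 would allow up to 2.09 m.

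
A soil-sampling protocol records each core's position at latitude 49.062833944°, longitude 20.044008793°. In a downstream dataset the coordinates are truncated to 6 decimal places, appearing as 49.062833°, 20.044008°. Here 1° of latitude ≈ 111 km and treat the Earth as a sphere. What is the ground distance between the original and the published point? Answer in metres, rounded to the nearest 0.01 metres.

Δlat = 49.062833944 − 49.062833 = +0.000000944°; Δlon = 20.044008793 − 20.044008 = +0.000000793°.
North–south shift: 0.000000944 × 111000 = 0.104784 m.
E–W at 49.0628°: 0.000000793° × 111000 × cos 49.0628° = 0.000000793 × 111000 × 0.6552 ≈ 0.0576754 m.
Hypotenuse of the two orthogonal shifts: √(0.104784² + 0.0576754²) = 0.119608 m.

0.12 metres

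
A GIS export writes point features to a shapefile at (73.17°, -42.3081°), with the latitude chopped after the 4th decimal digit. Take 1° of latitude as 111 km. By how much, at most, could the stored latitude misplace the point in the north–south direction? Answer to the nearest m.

11 m

Truncating at 4 decimal places can drop up to a full unit in the last place, so the latitude may be off by as much as 0.0001°.
North–south distance: 0.0001° × 111000 m/° = 11.1 m.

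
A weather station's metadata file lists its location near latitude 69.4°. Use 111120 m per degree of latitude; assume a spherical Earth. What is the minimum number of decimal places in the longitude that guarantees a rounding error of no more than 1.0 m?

5 decimal places

At 69.4° one degree of longitude covers 111120 × cos 69.4° ≈ 111120 × 0.3518 ≈ 39096.6 m.
N decimal places → at most half a unit in the last place, 0.5 × 10⁻ᴺ° = 39096.6/2 × 10⁻ᴺ m.
Setting 19548.3 × 10⁻ᴺ ≤ 1.0 gives 10ᴺ ≥ 1.955e+04, i.e. N ≥ 4.29.
At 4 places the error can reach 1.95 m, but 5 places keeps it to 0.195 m.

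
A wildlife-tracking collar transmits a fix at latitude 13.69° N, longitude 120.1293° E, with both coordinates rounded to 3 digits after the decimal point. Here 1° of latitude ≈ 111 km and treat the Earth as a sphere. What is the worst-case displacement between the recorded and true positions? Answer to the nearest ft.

Rounding to 3 decimal places leaves each coordinate within ±0.0005° of the true value.
N–S: 0.0005° × 111000 m/° = 55.5 m.
East–west component at 13.69°: 0.0005° × 111000 × cos 13.69° ≈ 0.0005 × 107847 ≈ 53.9233 m.
Worst case both components are at the extreme and orthogonal: √(55.5² + 53.9233²) ≈ 77.382 m.
Converting: 77.382 m × 3.2808 ft/m ≈ 253.88 ft.

254 ft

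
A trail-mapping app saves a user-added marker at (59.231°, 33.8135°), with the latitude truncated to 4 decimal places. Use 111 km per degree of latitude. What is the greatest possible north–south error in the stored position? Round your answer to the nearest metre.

Truncating at 4 decimal places can drop up to a full unit in the last place, so the latitude may be off by as much as 0.0001°.
So the N–S error is at most 0.0001 × 111000 = 11.1 m.

11 metres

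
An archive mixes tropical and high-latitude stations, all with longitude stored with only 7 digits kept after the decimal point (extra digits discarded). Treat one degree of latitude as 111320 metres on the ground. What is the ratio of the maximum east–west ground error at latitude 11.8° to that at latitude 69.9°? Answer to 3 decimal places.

Truncating at 7 decimal places can drop up to a full unit in the last place, so the longitude may be off by as much as 1e-07°.
At 11.8°: 1e-07° × 111320 × cos 11.8° = 1e-07 × 111320 × 0.9789 ≈ 0.010897 m.
At 69.9°: 1e-07° × 111320 × cos 69.9° = 1e-07 × 111320 × 0.3437 ≈ 0.0038256 m.
The ratio reduces to cos 11.8° / cos 69.9° = 0.9789/0.3437 ≈ 2.8484.

2.848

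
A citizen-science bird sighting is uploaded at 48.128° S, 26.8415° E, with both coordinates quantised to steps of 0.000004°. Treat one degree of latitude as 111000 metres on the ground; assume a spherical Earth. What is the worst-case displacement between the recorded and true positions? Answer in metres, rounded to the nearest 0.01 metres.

0.27 metres

With a 0.000004° grid the true value lies within half a step, ±0.000004°/2 = ±2e-06°, of the stored one.
N–S: 2e-06° × 111000 m/° = 0.222 m.
E–W at 48.128°: 2e-06° × 111000 × cos 48.128° = 2e-06 × 111000 × 0.6675 ≈ 0.148178 m.
Worst case both components are at the extreme and orthogonal: √(0.222² + 0.148178²) ≈ 0.26691 m.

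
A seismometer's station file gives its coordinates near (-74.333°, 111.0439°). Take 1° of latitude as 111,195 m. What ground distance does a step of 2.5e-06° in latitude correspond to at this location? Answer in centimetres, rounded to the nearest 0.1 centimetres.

27.8 centimetres

2.5e-06° × 111195 m/° = 0.277987 m.
That is 0.277987 m = 27.799 cm.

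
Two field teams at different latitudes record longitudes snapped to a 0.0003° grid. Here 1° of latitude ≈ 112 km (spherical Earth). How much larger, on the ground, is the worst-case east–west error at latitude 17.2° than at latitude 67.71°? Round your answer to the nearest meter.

With a 0.0003° grid the true value lies within half a step, ±0.0003°/2 = ±0.00015°, of the stored one.
Error at 17.2° = 0.00015° × 112000 × cos 17.2° ≈ 16.8 × 0.9553 = 16.049 m.
Error at 67.71° = 0.00015° × 112000 × cos 67.71° ≈ 16.8 × 0.3793 = 6.3722 m.
Difference: 16.049 − 6.3722 = 9.6765 m.

10 meters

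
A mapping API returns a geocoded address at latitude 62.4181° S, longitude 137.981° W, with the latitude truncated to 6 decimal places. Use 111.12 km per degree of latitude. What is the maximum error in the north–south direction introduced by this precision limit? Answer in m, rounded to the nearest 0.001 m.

0.111 m

Truncating at 6 decimal places can drop up to a full unit in the last place, so the latitude may be off by as much as 1e-06°.
Along the meridian that is 1e-06° × 111120 m/° = 0.11112 m.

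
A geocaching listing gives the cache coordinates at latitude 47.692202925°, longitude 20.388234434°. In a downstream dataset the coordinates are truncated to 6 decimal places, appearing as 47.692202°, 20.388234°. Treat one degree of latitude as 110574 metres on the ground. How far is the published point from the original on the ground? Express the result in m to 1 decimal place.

0.1 m

The latitude changed by +0.000000925° and the longitude by +0.000000434°.
North–south shift: 0.000000925 × 110574 = 0.102281 m.
East–west at this latitude: 0.000000434° × 110574 × cos 47.6922° ≈ 0.000000434 × 74428.8 = 0.0323021 m.
Distance: √(0.102281² + 0.0323021²) ≈ 0.107261 m.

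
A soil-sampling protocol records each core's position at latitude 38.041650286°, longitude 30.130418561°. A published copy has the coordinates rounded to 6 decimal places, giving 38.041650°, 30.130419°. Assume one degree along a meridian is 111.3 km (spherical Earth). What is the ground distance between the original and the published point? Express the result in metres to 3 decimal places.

0.050 metres

Δlat = 38.041650286 − 38.041650 = +0.000000286°; Δlon = 30.130418561 − 30.130419 = -0.000000439°.
N–S: 0.000000286° × 111300 m/° = 0.0318318 m.
East–west at this latitude: -0.000000439° × 111300 × cos 38.0416° ≈ -0.000000439 × 87655.8 = -0.0384809 m.
Combined displacement = (0.0318318² + 0.0384809²)^½ ≈ 0.0499404 m.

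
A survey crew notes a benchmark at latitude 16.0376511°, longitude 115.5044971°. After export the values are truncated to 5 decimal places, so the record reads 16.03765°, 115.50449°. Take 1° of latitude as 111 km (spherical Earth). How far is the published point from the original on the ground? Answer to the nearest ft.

The latitude changed by +0.0000011° and the longitude by +0.0000071°.
N–S: 0.0000011° × 111000 m/° = 0.1221 m.
E–W at 16.0376°: 0.0000071° × 111000 × cos 16.0376° = 0.0000071 × 111000 × 0.9611 ≈ 0.757427 m.
Hypotenuse of the two orthogonal shifts: √(0.1221² + 0.757427²) = 0.767206 m.
Converting: 0.767206 m × 3.2808 ft/m ≈ 2.5171 ft.

3 ft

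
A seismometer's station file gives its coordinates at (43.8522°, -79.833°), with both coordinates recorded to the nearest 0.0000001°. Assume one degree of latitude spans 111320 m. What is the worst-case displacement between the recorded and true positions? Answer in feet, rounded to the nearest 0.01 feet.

0.02 feet

Rounding to 7 decimal places leaves each coordinate within ±5e-08° of the true value.
N–S: 5e-08° × 111320 m/° = 0.005566 m.
E–W at 43.8522°: 5e-08° × 111320 × cos 43.8522° = 5e-08 × 111320 × 0.7211 ≈ 0.00401381 m.
The two errors are perpendicular, so the maximum displacement is √(0.005566² + 0.00401381²) ≈ 0.00686229 m.
Converting: 0.00686229 m × 3.2808 ft/m ≈ 0.022514 ft.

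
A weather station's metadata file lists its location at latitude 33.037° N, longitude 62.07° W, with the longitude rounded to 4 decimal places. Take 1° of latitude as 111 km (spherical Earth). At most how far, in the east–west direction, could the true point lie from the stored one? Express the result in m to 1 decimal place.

4.7 m

Rounding to 4 decimal places leaves the longitude within ±5e-05° of the true value.
Parallels shrink by cos φ, so at 33.037° a degree of longitude is 111000 × 0.8383 ≈ 93053.4 m.
East–west error: 5e-05° × 93053.4 m/° ≈ 4.65267 m.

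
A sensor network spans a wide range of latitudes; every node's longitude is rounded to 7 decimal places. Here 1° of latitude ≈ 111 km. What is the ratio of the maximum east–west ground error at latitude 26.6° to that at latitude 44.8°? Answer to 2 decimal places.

Rounding to 7 decimal places leaves the longitude within ±5e-08° of the true value.
Error at 26.6° = 5e-08° × 111000 × cos 26.6° ≈ 0.00555 × 0.8942 = 0.0049626 m.
Error at 44.8° = 5e-08° × 111000 × cos 44.8° ≈ 0.00555 × 0.7096 = 0.0039381 m.
The ratio reduces to cos 26.6° / cos 44.8° = 0.8942/0.7096 ≈ 1.2601.

1.26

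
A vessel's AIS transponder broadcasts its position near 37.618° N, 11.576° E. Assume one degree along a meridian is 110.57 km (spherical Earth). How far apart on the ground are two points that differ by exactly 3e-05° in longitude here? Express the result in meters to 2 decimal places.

2.63 meters

One degree of longitude here spans 110570 × cos 37.618° = 110570 × 0.7921 ≈ 87582.3 m; 3e-05° of that is 2.62747 m.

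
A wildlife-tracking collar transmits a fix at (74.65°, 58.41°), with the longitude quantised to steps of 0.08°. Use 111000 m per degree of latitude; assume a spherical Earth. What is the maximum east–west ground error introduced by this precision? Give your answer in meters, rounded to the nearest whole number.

With a 0.08° grid the true value lies within half a step, ±0.08°/2 = ±0.04°, of the stored one.
Parallels shrink by cos φ, so at 74.65° a degree of longitude is 111000 × 0.2647 ≈ 29383.3 m.
So at most 0.04° × 29383.3 ≈ 1175.33 m east–west.

1175 meters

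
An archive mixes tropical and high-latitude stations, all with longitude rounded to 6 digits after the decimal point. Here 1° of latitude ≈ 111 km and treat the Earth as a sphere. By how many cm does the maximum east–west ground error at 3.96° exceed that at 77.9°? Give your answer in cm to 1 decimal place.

Rounding to 6 decimal places leaves the longitude within ±5e-07° of the true value.
Error at 3.96° = 5e-07° × 111000 × cos 3.96° ≈ 0.0555 × 0.9976 = 0.055367 m.
At 77.9°: 5e-07° × 111000 × cos 77.9° = 5e-07 × 111000 × 0.2096 ≈ 0.011634 m.
Difference: 0.055367 − 0.011634 = 0.043734 m.
That is 0.0437337 m = 4.3734 cm.

4.4 cm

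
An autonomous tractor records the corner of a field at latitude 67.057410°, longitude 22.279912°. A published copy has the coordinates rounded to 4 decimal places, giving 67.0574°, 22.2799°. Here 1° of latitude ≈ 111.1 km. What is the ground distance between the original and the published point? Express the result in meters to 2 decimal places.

1.23 meters

The latitude changed by +0.000010° and the longitude by +0.000012°.
N–S: 0.000010° × 111100 m/° = 1.111 m.
E–W at 67.0574°: 0.000012° × 111100 × cos 67.0574° = 0.000012 × 111100 × 0.3898 ≈ 0.519693 m.
Distance: √(1.111² + 0.519693²) ≈ 1.22654 m.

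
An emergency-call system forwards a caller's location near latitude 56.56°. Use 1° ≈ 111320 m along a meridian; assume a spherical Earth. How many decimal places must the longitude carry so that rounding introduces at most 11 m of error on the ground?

4 decimal places

At 56.56° one degree of longitude covers 111320 × cos 56.56° ≈ 111320 × 0.5511 ≈ 61344.4 m.
Rounding to N decimal places gives at most 0.5 × 10⁻ᴺ degrees of error, i.e. 0.5 × 10⁻ᴺ × 61344.4 m.
Need 0.5 × 61344.4 × 10⁻ᴺ ≤ 11 → 10⁻ᴺ ≤ 3.586e-04, so N ≥ 3.45.
At 3 places the error can reach 30.7 m, but 4 places keeps it to 3.07 m.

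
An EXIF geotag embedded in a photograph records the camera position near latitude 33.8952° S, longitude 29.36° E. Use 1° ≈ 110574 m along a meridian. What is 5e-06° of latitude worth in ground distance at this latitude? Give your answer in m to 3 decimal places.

5e-06° × 110574 m/° = 0.55287 m.

0.553 m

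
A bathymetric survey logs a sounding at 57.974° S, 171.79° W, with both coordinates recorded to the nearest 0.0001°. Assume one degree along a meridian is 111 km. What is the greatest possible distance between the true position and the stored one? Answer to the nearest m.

6 m

Rounding to 4 decimal places leaves each coordinate within ±5e-05° of the true value.
N–S: 5e-05° × 111000 m/° = 5.55 m.
Longitude error → 5e-05 × 111000 × cos 57.974° = 5e-05 × 111000 × 0.5303 ≈ 2.94319 m.
The two errors are perpendicular, so the maximum displacement is √(5.55² + 2.94319²) ≈ 6.28211 m.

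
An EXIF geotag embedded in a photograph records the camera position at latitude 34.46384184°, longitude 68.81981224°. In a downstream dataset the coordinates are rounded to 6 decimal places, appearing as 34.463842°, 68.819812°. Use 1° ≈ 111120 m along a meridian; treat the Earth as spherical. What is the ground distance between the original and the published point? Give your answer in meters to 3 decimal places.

The latitude changed by -0.00000016° and the longitude by +0.00000024°.
N–S: -0.00000016° × 111120 m/° = -0.0177792 m.
East–west at this latitude: 0.00000024° × 111120 × cos 34.4638° ≈ 0.00000024 × 91616.6 = 0.021988 m.
Combined displacement = (0.0177792² + 0.021988²)^½ ≈ 0.0282767 m.

0.028 meters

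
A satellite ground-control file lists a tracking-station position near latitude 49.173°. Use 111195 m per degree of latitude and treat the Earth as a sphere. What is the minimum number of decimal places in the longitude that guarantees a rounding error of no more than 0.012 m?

At 49.173° one degree of longitude covers 111195 × cos 49.173° ≈ 111195 × 0.6538 ≈ 72696.8 m.
N decimal places → at most half a unit in the last place, 0.5 × 10⁻ᴺ° = 72696.8/2 × 10⁻ᴺ m.
Need 0.5 × 72696.8 × 10⁻ᴺ ≤ 0.012 → 10⁻ᴺ ≤ 3.301e-07, so N ≥ 6.48.
N = 6 would give 0.0363 m (too coarse); N = 7 gives 0.00363 m ≤ 0.012 m.

7 decimal places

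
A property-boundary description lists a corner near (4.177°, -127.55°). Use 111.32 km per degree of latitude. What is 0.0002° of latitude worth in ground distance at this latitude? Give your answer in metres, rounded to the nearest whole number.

22 metres

0.0002° × 111320 m/° = 22.264 m.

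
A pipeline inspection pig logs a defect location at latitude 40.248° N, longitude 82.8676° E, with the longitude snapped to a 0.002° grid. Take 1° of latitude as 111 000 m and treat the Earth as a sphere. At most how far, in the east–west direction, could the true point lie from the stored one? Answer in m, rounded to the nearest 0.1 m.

With a 0.002° grid the true value lies within half a step, ±0.002°/2 = ±0.001°, of the stored one.
One degree of longitude at 40.248° is 111000 × cos 40.248° ≈ 111000 × 0.7633 = 84721.3 m.
East–west error: 0.001° × 84721.3 m/° ≈ 84.7213 m.

84.7 m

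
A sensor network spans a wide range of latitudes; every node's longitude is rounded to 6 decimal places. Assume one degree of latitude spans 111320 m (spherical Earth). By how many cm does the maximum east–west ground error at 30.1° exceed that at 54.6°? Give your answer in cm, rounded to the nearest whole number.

2 cm

Rounding to 6 decimal places leaves the longitude within ±5e-07° of the true value.
Error at 30.1° = 5e-07° × 111320 × cos 30.1° ≈ 0.05566 × 0.8652 = 0.048154 m.
At 54.6°: 5e-07° × 111320 × cos 54.6° = 5e-07 × 111320 × 0.5793 ≈ 0.032243 m.
So the lower-latitude error exceeds the higher by 0.048154 − 0.032243 = 0.015912 m.
That is 0.0159115 m = 1.5912 cm.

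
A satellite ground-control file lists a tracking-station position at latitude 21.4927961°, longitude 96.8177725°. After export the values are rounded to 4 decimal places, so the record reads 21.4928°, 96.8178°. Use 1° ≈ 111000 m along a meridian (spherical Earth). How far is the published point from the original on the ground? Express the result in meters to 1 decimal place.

The latitude changed by -0.0000039° and the longitude by -0.0000275°.
North–south shift: -0.0000039 × 111000 = -0.4329 m.
East–west at this latitude: -0.0000275° × 111000 × cos 21.4928° ≈ -0.0000275 × 103281 = -2.84024 m.
Distance: √(0.4329² + 2.84024²) ≈ 2.87304 m.

2.9 meters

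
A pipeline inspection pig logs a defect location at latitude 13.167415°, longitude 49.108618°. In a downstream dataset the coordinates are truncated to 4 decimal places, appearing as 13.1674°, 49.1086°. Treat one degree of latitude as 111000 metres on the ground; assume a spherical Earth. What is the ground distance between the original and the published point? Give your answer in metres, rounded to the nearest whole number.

3 metres

Δlat = 13.167415 − 13.1674 = +0.000015°; Δlon = 49.108618 − 49.1086 = +0.000018°.
N–S: 0.000015° × 111000 m/° = 1.665 m.
East–west at this latitude: 0.000018° × 111000 × cos 13.1674° ≈ 0.000018 × 108082 = 1.94547 m.
Hypotenuse of the two orthogonal shifts: √(1.665² + 1.94547²) = 2.56068 m.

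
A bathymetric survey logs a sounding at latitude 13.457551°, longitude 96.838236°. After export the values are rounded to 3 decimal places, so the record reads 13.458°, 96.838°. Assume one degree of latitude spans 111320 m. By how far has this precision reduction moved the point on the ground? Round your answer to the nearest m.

The latitude changed by -0.000449° and the longitude by +0.000236°.
N–S: -0.000449° × 111320 m/° = -49.9827 m.
East–west at this latitude: 0.000236° × 111320 × cos 13.458° ≈ 0.000236 × 108263 = 25.5501 m.
Hypotenuse of the two orthogonal shifts: √(49.9827² + 25.5501²) = 56.1345 m.

56 m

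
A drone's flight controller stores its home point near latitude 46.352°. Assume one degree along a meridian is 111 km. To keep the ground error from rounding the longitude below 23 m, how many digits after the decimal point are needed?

4

At 46.352° one degree of longitude covers 111000 × cos 46.352° ≈ 111000 × 0.6902 ≈ 76615.1 m.
With N decimal places the half-ulp bound is 0.5·10⁻ᴺ°, or 0.5·10⁻ᴺ × 76615.1 m on the ground.
Setting 38307.5 × 10⁻ᴺ ≤ 23 gives 10ᴺ ≥ 1666, i.e. N ≥ 3.22.
At 3 places the error can reach 38.3 m, but 4 places keeps it to 3.83 m.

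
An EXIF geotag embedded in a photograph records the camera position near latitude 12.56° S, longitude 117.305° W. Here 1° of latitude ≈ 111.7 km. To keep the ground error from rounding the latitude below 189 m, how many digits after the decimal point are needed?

3 decimal places

One degree of latitude covers 111700 m.
Rounding to N decimal places gives at most 0.5 × 10⁻ᴺ degrees of error, i.e. 0.5 × 10⁻ᴺ × 111700 m.
Setting 55850 × 10⁻ᴺ ≤ 189 gives 10ᴺ ≥ 295.5, i.e. N ≥ 2.47.
So 3 decimal places suffice (55.9 m); 2 would allow up to 558 m.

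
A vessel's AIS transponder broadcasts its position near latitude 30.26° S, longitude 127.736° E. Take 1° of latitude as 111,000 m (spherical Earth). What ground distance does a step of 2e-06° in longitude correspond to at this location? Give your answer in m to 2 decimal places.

At 30.26° a degree of longitude is 111000 × cos 30.26° ≈ 95876 m, so 2e-06° corresponds to 0.191752 m.

0.19 m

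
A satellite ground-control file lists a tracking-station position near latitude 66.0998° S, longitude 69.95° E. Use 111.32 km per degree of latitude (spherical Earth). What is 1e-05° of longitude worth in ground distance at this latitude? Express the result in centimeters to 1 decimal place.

At 66.0998° a degree of longitude is 111320 × cos 66.0998° ≈ 45100.7 m, so 1e-05° corresponds to 0.451007 m.
That is 0.451007 m = 45.101 cm.

45.1 centimeters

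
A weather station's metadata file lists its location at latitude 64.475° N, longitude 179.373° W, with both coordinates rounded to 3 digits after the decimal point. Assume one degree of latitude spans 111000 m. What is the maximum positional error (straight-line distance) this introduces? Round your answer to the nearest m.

60 m

Rounding to 3 decimal places leaves each coordinate within ±0.0005° of the true value.
North–south component: 0.0005° × 111000 = 55.5 m.
E–W at 64.475°: 0.0005° × 111000 × cos 64.475° = 0.0005 × 111000 × 0.4309 ≈ 23.9152 m.
Worst case both components are at the extreme and orthogonal: √(55.5² + 23.9152²) ≈ 60.4333 m.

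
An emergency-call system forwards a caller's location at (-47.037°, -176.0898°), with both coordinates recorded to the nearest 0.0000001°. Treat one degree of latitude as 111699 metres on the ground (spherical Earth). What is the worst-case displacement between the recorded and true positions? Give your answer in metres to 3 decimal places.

0.007 metres

Rounding to 7 decimal places leaves each coordinate within ±5e-08° of the true value.
N–S: 5e-08° × 111699 m/° = 0.00558495 m.
E–W at 47.037°: 5e-08° × 111699 × cos 47.037° = 5e-08 × 111699 × 0.6815 ≈ 0.00380629 m.
The two errors are perpendicular, so the maximum displacement is √(0.00558495² + 0.00380629²) ≈ 0.00675866 m.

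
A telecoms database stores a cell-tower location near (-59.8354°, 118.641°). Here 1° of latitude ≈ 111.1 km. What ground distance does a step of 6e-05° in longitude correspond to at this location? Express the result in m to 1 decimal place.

3.3 m

6e-05° of longitude at 59.8354° is 6e-05 × 111100 × cos 59.8354° ≈ 6e-05 × 55826.2 = 3.34957 m.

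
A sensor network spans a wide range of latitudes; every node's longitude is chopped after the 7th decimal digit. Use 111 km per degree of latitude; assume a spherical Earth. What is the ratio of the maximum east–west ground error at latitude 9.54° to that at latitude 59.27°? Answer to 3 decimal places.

Truncating at 7 decimal places can drop up to a full unit in the last place, so the longitude may be off by as much as 1e-07°.
Error at 9.54° = 1e-07° × 111000 × cos 9.54° ≈ 0.0111 × 0.9862 = 0.010946 m.
Error at 59.27° = 1e-07° × 111000 × cos 59.27° ≈ 0.0111 × 0.5110 = 0.005672 m.
Ratio: 0.010946 / 0.005672 = cos 9.54° / cos 59.27° ≈ 1.9299.

1.930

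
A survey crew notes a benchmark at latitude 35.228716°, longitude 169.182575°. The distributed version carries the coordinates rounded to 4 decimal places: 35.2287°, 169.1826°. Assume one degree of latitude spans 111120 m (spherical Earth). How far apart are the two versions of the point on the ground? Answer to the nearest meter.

3 meters

The latitude changed by +0.000016° and the longitude by -0.000025°.
N–S: 0.000016° × 111120 m/° = 1.77792 m.
E–W at 35.2287°: -0.000025° × 111120 × cos 35.2287° = -0.000025 × 111120 × 0.8169 ≈ -2.26923 m.
Combined displacement = (1.77792² + 2.26923²)^½ ≈ 2.88277 m.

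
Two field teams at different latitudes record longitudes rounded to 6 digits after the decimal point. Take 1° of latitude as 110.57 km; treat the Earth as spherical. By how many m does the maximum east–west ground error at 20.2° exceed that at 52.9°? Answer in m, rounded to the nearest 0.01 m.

0.02 m

Rounding to 6 decimal places leaves the longitude within ±5e-07° of the true value.
At 20.2°: 5e-07° × 110570 × cos 20.2° = 5e-07 × 110570 × 0.9385 ≈ 0.051885 m.
Error at 52.9° = 5e-07° × 110570 × cos 52.9° ≈ 0.055285 × 0.6032 = 0.033348 m.
So the lower-latitude error exceeds the higher by 0.051885 − 0.033348 = 0.018536 m.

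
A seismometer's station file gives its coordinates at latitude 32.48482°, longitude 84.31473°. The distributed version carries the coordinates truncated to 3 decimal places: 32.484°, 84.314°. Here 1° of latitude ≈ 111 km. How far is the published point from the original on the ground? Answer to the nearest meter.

114 meters

The latitude changed by +0.00082° and the longitude by +0.00073°.
North–south shift: 0.00082 × 111000 = 91.02 m.
East–west at this latitude: 0.00073° × 111000 × cos 32.484° ≈ 0.00073 × 93633.1 = 68.3522 m.
Hypotenuse of the two orthogonal shifts: √(91.02² + 68.3522²) = 113.827 m.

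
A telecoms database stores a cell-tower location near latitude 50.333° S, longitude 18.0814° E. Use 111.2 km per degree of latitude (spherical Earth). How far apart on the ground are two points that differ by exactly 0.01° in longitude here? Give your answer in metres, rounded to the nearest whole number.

0.01° of longitude at 50.333° is 0.01 × 111200 × cos 50.333° ≈ 0.01 × 70981.7 = 709.817 m.

710 metres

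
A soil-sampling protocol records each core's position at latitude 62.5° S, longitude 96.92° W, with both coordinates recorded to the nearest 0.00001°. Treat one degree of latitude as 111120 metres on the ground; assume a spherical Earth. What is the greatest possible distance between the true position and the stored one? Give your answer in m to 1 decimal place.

Rounding to 5 decimal places leaves each coordinate within ±5e-06° of the true value.
North–south component: 5e-06° × 111120 = 0.5556 m.
E–W at 62.5°: 5e-06° × 111120 × cos 62.5° = 5e-06 × 111120 × 0.4617 ≈ 0.256548 m.
The two errors are perpendicular, so the maximum displacement is √(0.5556² + 0.256548²) ≈ 0.611971 m.

0.6 m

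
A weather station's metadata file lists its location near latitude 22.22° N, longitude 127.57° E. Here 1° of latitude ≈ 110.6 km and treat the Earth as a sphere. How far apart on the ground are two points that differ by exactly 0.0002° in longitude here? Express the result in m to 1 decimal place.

0.0002° of longitude at 22.22° is 0.0002 × 110600 × cos 22.22° ≈ 0.0002 × 102387 = 20.4773 m.

20.5 m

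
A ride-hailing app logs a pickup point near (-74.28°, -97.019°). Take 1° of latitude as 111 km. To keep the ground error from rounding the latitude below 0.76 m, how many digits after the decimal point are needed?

One degree of latitude covers 111000 m.
With N decimal places the half-ulp bound is 0.5·10⁻ᴺ°, or 0.5·10⁻ᴺ × 111000 m on the ground.
Need 0.5 × 111000 × 10⁻ᴺ ≤ 0.76 → 10⁻ᴺ ≤ 1.369e-05, so N ≥ 4.86.
At 4 places the error can reach 5.55 m, but 5 places keeps it to 0.555 m.

5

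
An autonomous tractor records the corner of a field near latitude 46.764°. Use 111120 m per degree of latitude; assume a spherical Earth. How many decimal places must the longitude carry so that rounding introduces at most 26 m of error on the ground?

4

At 46.764° one degree of longitude covers 111120 × cos 46.764° ≈ 111120 × 0.6850 ≈ 76117.8 m.
With N decimal places the half-ulp bound is 0.5·10⁻ᴺ°, or 0.5·10⁻ᴺ × 76117.8 m on the ground.
Need 0.5 × 76117.8 × 10⁻ᴺ ≤ 26 → 10⁻ᴺ ≤ 6.832e-04, so N ≥ 3.17.
At 3 places the error can reach 38.1 m, but 4 places keeps it to 3.81 m.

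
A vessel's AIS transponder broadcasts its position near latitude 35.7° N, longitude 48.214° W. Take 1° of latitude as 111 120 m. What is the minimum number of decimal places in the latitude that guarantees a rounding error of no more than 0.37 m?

6 decimal places

One degree of latitude covers 111120 m.
With N decimal places the half-ulp bound is 0.5·10⁻ᴺ°, or 0.5·10⁻ᴺ × 111120 m on the ground.
Need 0.5 × 111120 × 10⁻ᴺ ≤ 0.37 → 10⁻ᴺ ≤ 6.659e-06, so N ≥ 5.18.
At 5 places the error can reach 0.556 m, but 6 places keeps it to 0.0556 m.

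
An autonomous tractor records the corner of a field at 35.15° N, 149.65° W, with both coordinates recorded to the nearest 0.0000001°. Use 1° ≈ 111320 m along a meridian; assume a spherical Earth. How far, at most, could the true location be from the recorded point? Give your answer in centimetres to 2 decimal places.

Rounding to 7 decimal places leaves each coordinate within ±5e-08° of the true value.
Latitude error → 5e-08 × 111320 = 0.005566 m along the meridian.
East–west component at 35.15°: 5e-08° × 111320 × cos 35.15° ≈ 5e-08 × 91020.5 ≈ 0.00455103 m.
The two errors are perpendicular, so the maximum displacement is √(0.005566² + 0.00455103²) ≈ 0.00718973 m.
That is 0.00718973 m = 0.71897 cm.

0.72 centimetres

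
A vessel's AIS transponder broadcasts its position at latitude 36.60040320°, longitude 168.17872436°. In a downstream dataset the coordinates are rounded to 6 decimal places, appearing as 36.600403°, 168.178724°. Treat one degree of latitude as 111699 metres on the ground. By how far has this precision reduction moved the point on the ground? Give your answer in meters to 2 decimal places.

0.04 meters

The latitude changed by +0.00000020° and the longitude by +0.00000036°.
North–south shift: 0.00000020 × 111699 = 0.0223398 m.
East–west at this latitude: 0.00000036° × 111699 × cos 36.6004° ≈ 0.00000036 × 89673.4 = 0.0322824 m.
Combined displacement = (0.0223398² + 0.0322824²)^½ ≈ 0.0392584 m.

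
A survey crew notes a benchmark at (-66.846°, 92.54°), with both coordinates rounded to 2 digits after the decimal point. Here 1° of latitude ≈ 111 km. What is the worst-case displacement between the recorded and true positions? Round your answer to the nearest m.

596 m

Rounding to 2 decimal places leaves each coordinate within ±0.005° of the true value.
N–S: 0.005° × 111000 m/° = 555 m.
Longitude error → 0.005 × 111000 × cos 66.846° = 0.005 × 111000 × 0.3932 ≈ 218.228 m.
Worst case both components are at the extreme and orthogonal: √(555² + 218.228²) ≈ 596.363 m.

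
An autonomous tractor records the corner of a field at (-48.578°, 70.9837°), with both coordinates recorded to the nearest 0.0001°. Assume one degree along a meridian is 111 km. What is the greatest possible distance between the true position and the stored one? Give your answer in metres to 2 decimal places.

Rounding to 4 decimal places leaves each coordinate within ±5e-05° of the true value.
Latitude error → 5e-05 × 111000 = 5.55 m along the meridian.
E–W at 48.578°: 5e-05° × 111000 × cos 48.578° = 5e-05 × 111000 × 0.6616 ≈ 3.67188 m.
The two errors are perpendicular, so the maximum displacement is √(5.55² + 3.67188²) ≈ 6.65471 m.

6.65 metres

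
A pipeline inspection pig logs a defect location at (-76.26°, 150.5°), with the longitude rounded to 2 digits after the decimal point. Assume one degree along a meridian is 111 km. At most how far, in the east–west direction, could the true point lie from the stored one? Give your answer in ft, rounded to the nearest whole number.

Rounding to 2 decimal places leaves the longitude within ±0.005° of the true value.
One degree of longitude at 76.26° is 111000 × cos 76.26° ≈ 111000 × 0.2375 = 26364.3 m.
Maximum E–W displacement: 0.005 × 26364.3 = 131.822 m.
In feet: 131.822 m ÷ 0.3048 ≈ 432.49 ft.

432 ft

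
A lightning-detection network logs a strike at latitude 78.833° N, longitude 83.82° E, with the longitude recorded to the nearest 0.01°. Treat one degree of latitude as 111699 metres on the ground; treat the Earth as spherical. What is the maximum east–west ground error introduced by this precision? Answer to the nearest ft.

355 ft

Rounding to 2 decimal places leaves the longitude within ±0.005° of the true value.
At latitude 78.833° a degree of longitude spans 111699 m × cos 78.833° = 111699 × 0.1937 ≈ 21632.7 m.
So at most 0.005° × 21632.7 ≈ 108.163 m east–west.
In feet: 108.163 m ÷ 0.3048 ≈ 354.87 ft.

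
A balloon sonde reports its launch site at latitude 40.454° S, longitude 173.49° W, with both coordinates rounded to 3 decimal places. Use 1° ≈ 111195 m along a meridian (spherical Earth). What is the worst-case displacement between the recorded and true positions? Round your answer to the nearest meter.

Rounding to 3 decimal places leaves each coordinate within ±0.0005° of the true value.
Latitude error → 0.0005 × 111195 = 55.5975 m along the meridian.
East–west component at 40.454°: 0.0005° × 111195 × cos 40.454° ≈ 0.0005 × 84611.3 ≈ 42.3056 m.
The two errors are perpendicular, so the maximum displacement is √(55.5975² + 42.3056²) ≈ 69.8631 m.

70 meters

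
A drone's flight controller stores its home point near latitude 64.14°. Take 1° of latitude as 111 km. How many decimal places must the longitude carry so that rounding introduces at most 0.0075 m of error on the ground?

At 64.14° one degree of longitude covers 111000 × cos 64.14° ≈ 111000 × 0.4362 ≈ 48415.3 m.
With N decimal places the half-ulp bound is 0.5·10⁻ᴺ°, or 0.5·10⁻ᴺ × 48415.3 m on the ground.
Setting 24207.6 × 10⁻ᴺ ≤ 0.0075 gives 10ᴺ ≥ 3.228e+06, i.e. N ≥ 6.51.
At 6 places the error can reach 0.0242 m, but 7 places keeps it to 0.00242 m.

7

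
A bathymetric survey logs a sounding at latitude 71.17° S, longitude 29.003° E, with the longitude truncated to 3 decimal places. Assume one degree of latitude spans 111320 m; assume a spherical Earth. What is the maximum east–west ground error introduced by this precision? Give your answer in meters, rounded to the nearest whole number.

Truncating at 3 decimal places can drop up to a full unit in the last place, so the longitude may be off by as much as 0.001°.
One degree of longitude at 71.17° is 111320 × cos 71.17° ≈ 111320 × 0.3228 = 35929.8 m.
East–west error: 0.001° × 35929.8 m/° ≈ 35.9298 m.

36 meters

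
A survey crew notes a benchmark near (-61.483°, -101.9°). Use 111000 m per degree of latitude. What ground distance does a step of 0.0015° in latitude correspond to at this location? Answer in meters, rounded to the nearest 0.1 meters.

166.5 meters

Along a meridian 0.0015° is 0.0015 × 111000 = 166.5 m.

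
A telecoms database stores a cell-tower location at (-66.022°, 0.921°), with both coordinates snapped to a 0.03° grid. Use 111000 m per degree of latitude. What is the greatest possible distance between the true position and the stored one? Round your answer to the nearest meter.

With a 0.03° grid the true value lies within half a step, ±0.03°/2 = ±0.015°, of the stored one.
Latitude error → 0.015 × 111000 = 1665 m along the meridian.
Longitude error → 0.015 × 111000 × cos 66.022° = 0.015 × 111000 × 0.4064 ≈ 676.632 m.
The two errors are perpendicular, so the maximum displacement is √(1665² + 676.632²) ≈ 1797.24 m.

1797 meters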